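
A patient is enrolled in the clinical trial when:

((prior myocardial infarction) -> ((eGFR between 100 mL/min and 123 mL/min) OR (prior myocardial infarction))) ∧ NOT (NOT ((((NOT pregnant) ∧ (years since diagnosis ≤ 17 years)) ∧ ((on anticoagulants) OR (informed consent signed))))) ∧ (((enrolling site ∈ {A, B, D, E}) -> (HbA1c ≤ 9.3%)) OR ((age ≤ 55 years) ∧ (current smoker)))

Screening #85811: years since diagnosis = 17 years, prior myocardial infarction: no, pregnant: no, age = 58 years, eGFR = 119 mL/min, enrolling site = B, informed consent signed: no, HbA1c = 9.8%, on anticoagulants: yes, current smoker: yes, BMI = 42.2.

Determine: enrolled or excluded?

Atomic conditions:
  prior myocardial infarction: no → false
  eGFR between 100 mL/min and 123 mL/min: 119 in [100, 123] is true
  NOT pregnant: no → true
  years since diagnosis ≤ 17 years: 17 ≤ 17 is true
  on anticoagulants: yes → true
  informed consent signed: no → false
  enrolling site ∈ {A, B, D, E}: B is in the set → true
  HbA1c ≤ 9.3%: 9.8 ≤ 9.3 is false
  age ≤ 55 years: 58 ≤ 55 is false
  current smoker: yes → true
Combine:
[1.2] true OR false = true
[1] false → true (antecedent false ⇒ implication holds) = true
[2.1.1.1] true AND true = true
[2.1.1.2] true OR false = true
[2.1.1] true AND true = true
[2.1] NOT true = false
[2] NOT false = true
[3.1] true → false = false
[3.2] false AND true = false
[3] false OR false = false
[root] true AND true AND false = false
Overall: false → excluded

Excluded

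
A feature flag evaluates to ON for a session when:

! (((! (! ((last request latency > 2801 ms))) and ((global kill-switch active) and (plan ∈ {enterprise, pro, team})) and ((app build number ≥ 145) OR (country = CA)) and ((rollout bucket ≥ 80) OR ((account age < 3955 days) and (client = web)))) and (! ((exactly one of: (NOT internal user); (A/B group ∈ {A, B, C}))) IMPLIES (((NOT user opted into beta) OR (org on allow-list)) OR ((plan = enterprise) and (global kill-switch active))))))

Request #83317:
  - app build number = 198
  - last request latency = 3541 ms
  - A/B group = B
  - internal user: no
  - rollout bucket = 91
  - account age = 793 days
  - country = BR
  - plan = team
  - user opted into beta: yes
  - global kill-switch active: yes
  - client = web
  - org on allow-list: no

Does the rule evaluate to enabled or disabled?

Enabled

Atomic conditions:
  last request latency > 2801 ms: 3541 > 2801 is true
  global kill-switch active: yes → true
  plan ∈ {enterprise, pro, team}: team is in the set → true
  app build number ≥ 145: 198 ≥ 145 is true
  country = CA: BR == CA is false
  rollout bucket ≥ 80: 91 ≥ 80 is true
  account age < 3955 days: 793 < 3955 is true
  client = web: web == web is true
  NOT internal user: no → true
  A/B group ∈ {A, B, C}: B is in the set → true
  NOT user opted into beta: yes → false
  org on allow-list: no → false
  plan = enterprise: team == enterprise is false
Combine:
[1.1.1.1] NOT true = false
[1.1.1] NOT false = true
[1.1.2] true AND true = true
[1.1.3] true OR false = true
[1.1.4.2] true AND true = true
[1.1.4] true OR true = true
[1.1] true AND true AND true AND true = true
[1.2.1.1] exactly-one(true, true) = false
[1.2.1] NOT false = true
[1.2.2.1] false OR false = false
[1.2.2.2] false AND true = false
[1.2.2] false OR false = false
[1.2] true → false = false
[1] true AND false = false
[root] NOT false = true
Overall: true → enabled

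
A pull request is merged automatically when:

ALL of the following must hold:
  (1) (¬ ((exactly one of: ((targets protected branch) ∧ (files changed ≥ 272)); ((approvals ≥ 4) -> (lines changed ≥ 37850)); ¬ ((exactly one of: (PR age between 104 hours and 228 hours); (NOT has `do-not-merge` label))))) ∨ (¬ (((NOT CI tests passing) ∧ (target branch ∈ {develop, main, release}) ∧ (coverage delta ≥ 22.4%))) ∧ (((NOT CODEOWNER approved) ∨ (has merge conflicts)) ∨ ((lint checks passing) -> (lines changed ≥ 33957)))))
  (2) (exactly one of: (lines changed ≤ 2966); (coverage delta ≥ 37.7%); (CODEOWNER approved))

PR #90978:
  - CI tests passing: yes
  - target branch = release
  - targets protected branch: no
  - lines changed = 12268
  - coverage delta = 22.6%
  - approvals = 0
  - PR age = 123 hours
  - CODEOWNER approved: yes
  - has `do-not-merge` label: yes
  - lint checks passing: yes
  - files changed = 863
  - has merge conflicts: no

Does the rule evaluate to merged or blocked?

Atomic conditions:
  targets protected branch: no → false
  files changed ≥ 272: 863 ≥ 272 is true
  approvals ≥ 4: 0 ≥ 4 is false
  lines changed ≥ 37850: 12268 ≥ 37850 is false
  PR age between 104 hours and 228 hours: 123 in [104, 228] is true
  NOT has `do-not-merge` label: yes → false
  NOT CI tests passing: yes → false
  target branch ∈ {develop, main, release}: release is in the set → true
  coverage delta ≥ 22.4%: 22.6 ≥ 22.4 is true
  NOT CODEOWNER approved: yes → false
  has merge conflicts: no → false
  lint checks passing: yes → true
  lines changed ≥ 33957: 12268 ≥ 33957 is false
  lines changed ≤ 2966: 12268 ≤ 2966 is false
  coverage delta ≥ 37.7%: 22.6 ≥ 37.7 is false
  CODEOWNER approved: yes → true
Combine:
[1.1.1.1] false AND true = false
[1.1.1.2] false → false (antecedent false ⇒ implication holds) = true
[1.1.1.3.1] exactly-one(true, false) = true
[1.1.1.3] NOT true = false
[1.1.1] exactly-one(false, true, false) = true
[1.1] NOT true = false
[1.2.1.1] false AND true AND true = false
[1.2.1] NOT false = true
[1.2.2.1] false OR false = false
[1.2.2.2] true → false = false
[1.2.2] false OR false = false
[1.2] true AND false = false
[1] false OR false = false
[2] exactly-one(false, false, true) = true
[root] false AND true = false
Overall: false → blocked

Blocked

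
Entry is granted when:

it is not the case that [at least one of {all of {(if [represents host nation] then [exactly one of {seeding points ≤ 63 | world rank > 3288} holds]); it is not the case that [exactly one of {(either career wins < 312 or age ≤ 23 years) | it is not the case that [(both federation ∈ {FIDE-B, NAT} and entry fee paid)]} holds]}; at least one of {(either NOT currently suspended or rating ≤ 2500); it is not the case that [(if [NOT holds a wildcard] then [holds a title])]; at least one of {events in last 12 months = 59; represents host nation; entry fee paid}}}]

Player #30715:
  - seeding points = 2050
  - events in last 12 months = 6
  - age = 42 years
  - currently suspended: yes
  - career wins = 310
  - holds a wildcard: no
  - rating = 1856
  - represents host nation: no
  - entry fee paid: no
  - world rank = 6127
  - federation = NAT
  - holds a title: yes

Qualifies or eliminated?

Atomic conditions:
  represents host nation: no → false
  seeding points ≤ 63: 2050 ≤ 63 is false
  world rank > 3288: 6127 > 3288 is true
  career wins < 312: 310 < 312 is true
  age ≤ 23 years: 42 ≤ 23 is false
  federation ∈ {FIDE-B, NAT}: NAT is in the set → true
  entry fee paid: no → false
  NOT currently suspended: yes → false
  rating ≤ 2500: 1856 ≤ 2500 is true
  NOT holds a wildcard: no → true
  holds a title: yes → true
  events in last 12 months = 59: 6 == 59 is false
Combine:
[1.1.1.2] exactly-one(false, true) = true
[1.1.1] false → true (antecedent false ⇒ implication holds) = true
[1.1.2.1.1] true OR false = true
[1.1.2.1.2.1] true AND false = false
[1.1.2.1.2] NOT false = true
[1.1.2.1] exactly-one(true, true) = false
[1.1.2] NOT false = true
[1.1] true AND true = true
[1.2.1] false OR true = true
[1.2.2.1] true → true = true
[1.2.2] NOT true = false
[1.2.3] false OR false OR false = false
[1.2] true OR false OR false = true
[1] true OR true = true
[root] NOT true = false
Overall: false → eliminated

Eliminated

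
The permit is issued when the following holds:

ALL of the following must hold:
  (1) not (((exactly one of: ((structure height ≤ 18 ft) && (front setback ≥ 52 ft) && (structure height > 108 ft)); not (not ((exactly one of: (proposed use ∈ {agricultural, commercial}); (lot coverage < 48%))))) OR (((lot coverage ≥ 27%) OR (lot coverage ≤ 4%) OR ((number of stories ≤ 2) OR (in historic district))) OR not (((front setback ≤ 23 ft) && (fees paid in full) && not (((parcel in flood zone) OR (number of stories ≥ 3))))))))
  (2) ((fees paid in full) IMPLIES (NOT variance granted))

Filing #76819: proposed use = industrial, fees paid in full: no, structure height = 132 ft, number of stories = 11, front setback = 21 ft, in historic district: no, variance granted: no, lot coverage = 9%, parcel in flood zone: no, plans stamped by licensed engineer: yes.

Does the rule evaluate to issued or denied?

Denied

Atomic conditions:
  structure height ≤ 18 ft: 132 ≤ 18 is false
  front setback ≥ 52 ft: 21 ≥ 52 is false
  structure height > 108 ft: 132 > 108 is true
  proposed use ∈ {agricultural, commercial}: industrial is not in the set → false
  lot coverage < 48%: 9 < 48 is true
  lot coverage ≥ 27%: 9 ≥ 27 is false
  lot coverage ≤ 4%: 9 ≤ 4 is false
  number of stories ≤ 2: 11 ≤ 2 is false
  in historic district: no → false
  front setback ≤ 23 ft: 21 ≤ 23 is true
  fees paid in full: no → false
  parcel in flood zone: no → false
  number of stories ≥ 3: 11 ≥ 3 is true
  NOT variance granted: no → true
Combine:
[1.1.1.1] false AND false AND true = false
[1.1.1.2.1.1] exactly-one(false, true) = true
[1.1.1.2.1] NOT true = false
[1.1.1.2] NOT false = true
[1.1.1] exactly-one(false, true) = true
[1.1.2.1.3] false OR false = false
[1.1.2.1] false OR false OR false = false
[1.1.2.2.1.3.1] false OR true = true
[1.1.2.2.1.3] NOT true = false
[1.1.2.2.1] true AND false AND false = false
[1.1.2.2] NOT false = true
[1.1.2] false OR true = true
[1.1] true OR true = true
[1] NOT true = false
[2] false → true (antecedent false ⇒ implication holds) = true
[root] false AND true = false
Overall: false → denied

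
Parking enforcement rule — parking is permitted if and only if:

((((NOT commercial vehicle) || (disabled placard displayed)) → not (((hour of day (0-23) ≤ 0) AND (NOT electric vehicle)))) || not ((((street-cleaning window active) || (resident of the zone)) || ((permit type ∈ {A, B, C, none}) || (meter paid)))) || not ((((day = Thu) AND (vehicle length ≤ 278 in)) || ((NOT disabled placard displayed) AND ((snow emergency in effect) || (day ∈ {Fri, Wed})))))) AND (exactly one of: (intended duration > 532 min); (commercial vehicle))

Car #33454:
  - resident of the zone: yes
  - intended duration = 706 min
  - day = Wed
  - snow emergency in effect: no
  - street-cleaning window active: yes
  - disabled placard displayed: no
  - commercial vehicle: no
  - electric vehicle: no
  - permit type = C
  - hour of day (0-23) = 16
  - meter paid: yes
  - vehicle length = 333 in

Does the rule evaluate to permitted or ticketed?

Permitted

Atomic conditions:
  NOT commercial vehicle: no → true
  disabled placard displayed: no → false
  hour of day (0-23) ≤ 0: 16 ≤ 0 is false
  NOT electric vehicle: no → true
  street-cleaning window active: yes → true
  resident of the zone: yes → true
  permit type ∈ {A, B, C, none}: C is in the set → true
  meter paid: yes → true
  day = Thu: Wed == Thu is false
  vehicle length ≤ 278 in: 333 ≤ 278 is false
  NOT disabled placard displayed: no → true
  snow emergency in effect: no → false
  day ∈ {Fri, Wed}: Wed is in the set → true
  intended duration > 532 min: 706 > 532 is true
  commercial vehicle: no → false
Combine:
[1.1.1] true OR false = true
[1.1.2.1] false AND true = false
[1.1.2] NOT false = true
[1.1] true → true = true
[1.2.1.1] true OR true = true
[1.2.1.2] true OR true = true
[1.2.1] true OR true = true
[1.2] NOT true = false
[1.3.1.1] false AND false = false
[1.3.1.2.2] false OR true = true
[1.3.1.2] true AND true = true
[1.3.1] false OR true = true
[1.3] NOT true = false
[1] true OR false OR false = true
[2] exactly-one(true, false) = true
[root] true AND true = true
Overall: true → permitted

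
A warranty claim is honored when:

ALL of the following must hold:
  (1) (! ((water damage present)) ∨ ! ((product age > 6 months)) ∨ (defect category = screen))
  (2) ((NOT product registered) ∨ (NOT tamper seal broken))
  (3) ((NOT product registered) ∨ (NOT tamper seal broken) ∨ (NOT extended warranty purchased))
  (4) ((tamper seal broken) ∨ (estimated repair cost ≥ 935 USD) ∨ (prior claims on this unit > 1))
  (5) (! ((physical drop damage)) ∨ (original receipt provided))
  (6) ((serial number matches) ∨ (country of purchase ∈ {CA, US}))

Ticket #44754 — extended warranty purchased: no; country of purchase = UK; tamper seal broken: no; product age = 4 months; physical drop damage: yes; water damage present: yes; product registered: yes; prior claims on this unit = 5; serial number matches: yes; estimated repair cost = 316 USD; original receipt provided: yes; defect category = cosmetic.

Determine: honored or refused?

Atomic conditions:
  water damage present: yes → true
  product age > 6 months: 4 > 6 is false
  defect category = screen: cosmetic == screen is false
  NOT product registered: yes → false
  NOT tamper seal broken: no → true
  NOT extended warranty purchased: no → true
  tamper seal broken: no → false
  estimated repair cost ≥ 935 USD: 316 ≥ 935 is false
  prior claims on this unit > 1: 5 > 1 is true
  physical drop damage: yes → true
  original receipt provided: yes → true
  serial number matches: yes → true
  country of purchase ∈ {CA, US}: UK is not in the set → false
Combine:
[1.1] NOT true = false
[1.2] NOT false = true
[1] false OR true OR false = true
[2] false OR true = true
[3] false OR true OR true = true
[4] false OR false OR true = true
[5.1] NOT true = false
[5] false OR true = true
[6] true OR false = true
[root] true AND true AND true AND true AND true AND true = true
Overall: true → honored

Honored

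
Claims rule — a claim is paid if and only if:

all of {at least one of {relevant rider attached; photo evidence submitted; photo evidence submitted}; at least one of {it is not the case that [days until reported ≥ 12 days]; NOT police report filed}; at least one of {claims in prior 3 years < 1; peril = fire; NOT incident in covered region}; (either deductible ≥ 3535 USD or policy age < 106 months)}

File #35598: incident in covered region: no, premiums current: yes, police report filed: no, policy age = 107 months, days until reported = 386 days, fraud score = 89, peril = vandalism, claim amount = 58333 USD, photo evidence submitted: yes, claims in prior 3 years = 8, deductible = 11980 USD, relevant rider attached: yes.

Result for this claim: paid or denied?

Atomic conditions:
  relevant rider attached: yes → true
  photo evidence submitted: yes → true
  days until reported ≥ 12 days: 386 ≥ 12 is true
  NOT police report filed: no → true
  claims in prior 3 years < 1: 8 < 1 is false
  peril = fire: vandalism == fire is false
  NOT incident in covered region: no → true
  deductible ≥ 3535 USD: 11980 ≥ 3535 is true
  policy age < 106 months: 107 < 106 is false
Combine:
[1] true OR true OR true = true
[2.1] NOT true = false
[2] false OR true = true
[3] false OR false OR true = true
[4] true OR false = true
[root] true AND true AND true AND true = true
Overall: true → paid

Paid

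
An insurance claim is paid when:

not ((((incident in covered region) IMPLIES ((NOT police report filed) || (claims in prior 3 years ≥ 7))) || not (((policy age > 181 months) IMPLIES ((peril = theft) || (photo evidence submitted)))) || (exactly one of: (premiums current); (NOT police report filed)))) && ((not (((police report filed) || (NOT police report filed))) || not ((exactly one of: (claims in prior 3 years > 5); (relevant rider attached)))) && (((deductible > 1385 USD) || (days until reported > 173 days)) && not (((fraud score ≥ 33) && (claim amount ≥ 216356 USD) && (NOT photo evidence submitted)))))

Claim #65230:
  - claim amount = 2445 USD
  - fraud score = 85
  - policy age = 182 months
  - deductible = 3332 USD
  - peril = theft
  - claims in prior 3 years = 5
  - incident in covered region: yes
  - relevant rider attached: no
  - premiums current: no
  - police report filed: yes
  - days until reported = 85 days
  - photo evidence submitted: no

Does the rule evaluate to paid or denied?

Atomic conditions:
  incident in covered region: yes → true
  NOT police report filed: yes → false
  claims in prior 3 years ≥ 7: 5 ≥ 7 is false
  policy age > 181 months: 182 > 181 is true
  peril = theft: theft == theft is true
  photo evidence submitted: no → false
  premiums current: no → false
  police report filed: yes → true
  claims in prior 3 years > 5: 5 > 5 is false
  relevant rider attached: no → false
  deductible > 1385 USD: 3332 > 1385 is true
  days until reported > 173 days: 85 > 173 is false
  fraud score ≥ 33: 85 ≥ 33 is true
  claim amount ≥ 216356 USD: 2445 ≥ 216356 is false
  NOT photo evidence submitted: no → true
Combine:
[1.1.1.2] false OR false = false
[1.1.1] true → false = false
[1.1.2.1.2] true OR false = true
[1.1.2.1] true → true = true
[1.1.2] NOT true = false
[1.1.3] exactly-one(false, false) = false
[1.1] false OR false OR false = false
[1] NOT false = true
[2.1.1.1] true OR false = true
[2.1.1] NOT true = false
[2.1.2.1] exactly-one(false, false) = false
[2.1.2] NOT false = true
[2.1] false OR true = true
[2.2.1] true OR false = true
[2.2.2.1] true AND false AND true = false
[2.2.2] NOT false = true
[2.2] true AND true = true
[2] true AND true = true
[root] true AND true = true
Overall: true → paid

Paid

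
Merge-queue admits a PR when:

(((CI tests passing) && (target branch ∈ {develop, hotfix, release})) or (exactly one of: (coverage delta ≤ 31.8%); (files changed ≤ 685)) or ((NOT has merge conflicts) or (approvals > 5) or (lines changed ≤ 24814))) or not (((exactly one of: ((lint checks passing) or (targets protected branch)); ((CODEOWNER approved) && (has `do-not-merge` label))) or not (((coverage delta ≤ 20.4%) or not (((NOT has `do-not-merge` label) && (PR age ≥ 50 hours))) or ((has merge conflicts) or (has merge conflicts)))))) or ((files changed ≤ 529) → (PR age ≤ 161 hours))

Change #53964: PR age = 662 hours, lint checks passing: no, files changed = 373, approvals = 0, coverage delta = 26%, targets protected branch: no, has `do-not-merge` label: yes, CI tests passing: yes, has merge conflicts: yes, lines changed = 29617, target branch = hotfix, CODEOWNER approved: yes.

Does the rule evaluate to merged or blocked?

Merged

Atomic conditions:
  CI tests passing: yes → true
  target branch ∈ {develop, hotfix, release}: hotfix is in the set → true
  coverage delta ≤ 31.8%: 26 ≤ 31.8 is true
  files changed ≤ 685: 373 ≤ 685 is true
  NOT has merge conflicts: yes → false
  approvals > 5: 0 > 5 is false
  lines changed ≤ 24814: 29617 ≤ 24814 is false
  lint checks passing: no → false
  targets protected branch: no → false
  CODEOWNER approved: yes → true
  has `do-not-merge` label: yes → true
  coverage delta ≤ 20.4%: 26 ≤ 20.4 is false
  NOT has `do-not-merge` label: yes → false
  PR age ≥ 50 hours: 662 ≥ 50 is true
  has merge conflicts: yes → true
  files changed ≤ 529: 373 ≤ 529 is true
  PR age ≤ 161 hours: 662 ≤ 161 is false
Combine:
[1.1] true AND true = true
[1.2] exactly-one(true, true) = false
[1.3] false OR false OR false = false
[1] true OR false OR false = true
[2.1.1.1] false OR false = false
[2.1.1.2] true AND true = true
[2.1.1] exactly-one(false, true) = true
[2.1.2.1.2.1] false AND true = false
[2.1.2.1.2] NOT false = true
[2.1.2.1.3] true OR true = true
[2.1.2.1] false OR true OR true = true
[2.1.2] NOT true = false
[2.1] true OR false = true
[2] NOT true = false
[3] true → false = false
[root] true OR false OR false = true
Overall: true → merged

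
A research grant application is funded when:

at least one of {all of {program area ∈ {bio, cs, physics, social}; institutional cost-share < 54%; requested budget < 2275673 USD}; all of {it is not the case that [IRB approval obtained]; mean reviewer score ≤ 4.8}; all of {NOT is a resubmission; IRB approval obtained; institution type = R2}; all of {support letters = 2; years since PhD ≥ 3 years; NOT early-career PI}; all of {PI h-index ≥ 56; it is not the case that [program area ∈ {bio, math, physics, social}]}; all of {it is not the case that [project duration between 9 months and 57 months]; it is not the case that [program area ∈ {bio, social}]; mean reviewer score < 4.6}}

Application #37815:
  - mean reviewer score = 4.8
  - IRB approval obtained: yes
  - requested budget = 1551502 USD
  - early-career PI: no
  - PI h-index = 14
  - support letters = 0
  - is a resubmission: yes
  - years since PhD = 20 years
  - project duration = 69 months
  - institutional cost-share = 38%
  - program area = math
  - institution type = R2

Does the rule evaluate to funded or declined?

Atomic conditions:
  program area ∈ {bio, cs, physics, social}: math is not in the set → false
  institutional cost-share < 54%: 38 < 54 is true
  requested budget < 2275673 USD: 1551502 < 2275673 is true
  IRB approval obtained: yes → true
  mean reviewer score ≤ 4.8: 4.8 ≤ 4.8 is true
  NOT is a resubmission: yes → false
  institution type = R2: R2 == R2 is true
  support letters = 2: 0 == 2 is false
  years since PhD ≥ 3 years: 20 ≥ 3 is true
  NOT early-career PI: no → true
  PI h-index ≥ 56: 14 ≥ 56 is false
  program area ∈ {bio, math, physics, social}: math is in the set → true
  project duration between 9 months and 57 months: 69 in [9, 57] is false
  program area ∈ {bio, social}: math is not in the set → false
  mean reviewer score < 4.6: 4.8 < 4.6 is false
Combine:
[1] false AND true AND true = false
[2.1] NOT true = false
[2] false AND true = false
[3] false AND true AND true = false
[4] false AND true AND true = false
[5.2] NOT true = false
[5] false AND false = false
[6.1] NOT false = true
[6.2] NOT false = true
[6] true AND true AND false = false
[root] false OR false OR false OR false OR false OR false = false
Overall: false → declined

Declined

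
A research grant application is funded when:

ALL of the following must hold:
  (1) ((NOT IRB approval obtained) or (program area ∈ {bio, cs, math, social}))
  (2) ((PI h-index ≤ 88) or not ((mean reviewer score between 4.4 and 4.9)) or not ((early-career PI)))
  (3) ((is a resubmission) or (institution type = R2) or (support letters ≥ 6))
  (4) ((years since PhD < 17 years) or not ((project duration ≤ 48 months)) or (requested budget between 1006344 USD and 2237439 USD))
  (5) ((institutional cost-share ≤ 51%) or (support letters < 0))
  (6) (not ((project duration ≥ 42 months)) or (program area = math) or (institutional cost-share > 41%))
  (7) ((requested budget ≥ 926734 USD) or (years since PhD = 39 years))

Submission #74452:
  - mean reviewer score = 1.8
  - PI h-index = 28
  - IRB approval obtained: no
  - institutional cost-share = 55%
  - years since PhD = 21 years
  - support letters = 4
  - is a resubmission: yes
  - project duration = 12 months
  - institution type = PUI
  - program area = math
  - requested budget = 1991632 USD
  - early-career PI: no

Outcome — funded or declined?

Declined

Atomic conditions:
  NOT IRB approval obtained: no → true
  program area ∈ {bio, cs, math, social}: math is in the set → true
  PI h-index ≤ 88: 28 ≤ 88 is true
  mean reviewer score between 4.4 and 4.9: 1.8 in [4.4, 4.9] is false
  early-career PI: no → false
  is a resubmission: yes → true
  institution type = R2: PUI == R2 is false
  support letters ≥ 6: 4 ≥ 6 is false
  years since PhD < 17 years: 21 < 17 is false
  project duration ≤ 48 months: 12 ≤ 48 is true
  requested budget between 1006344 USD and 2237439 USD: 1991632 in [1006344, 2237439] is true
  institutional cost-share ≤ 51%: 55 ≤ 51 is false
  support letters < 0: 4 < 0 is false
  project duration ≥ 42 months: 12 ≥ 42 is false
  program area = math: math == math is true
  institutional cost-share > 41%: 55 > 41 is true
  requested budget ≥ 926734 USD: 1991632 ≥ 926734 is true
  years since PhD = 39 years: 21 == 39 is false
Combine:
[1] true OR true = true
[2.2] NOT false = true
[2.3] NOT false = true
[2] true OR true OR true = true
[3] true OR false OR false = true
[4.2] NOT true = false
[4] false OR false OR true = true
[5] false OR false = false
[6.1] NOT false = true
[6] true OR true OR true = true
[7] true OR false = true
[root] true AND true AND true AND true AND false AND true AND true = false
Overall: false → declined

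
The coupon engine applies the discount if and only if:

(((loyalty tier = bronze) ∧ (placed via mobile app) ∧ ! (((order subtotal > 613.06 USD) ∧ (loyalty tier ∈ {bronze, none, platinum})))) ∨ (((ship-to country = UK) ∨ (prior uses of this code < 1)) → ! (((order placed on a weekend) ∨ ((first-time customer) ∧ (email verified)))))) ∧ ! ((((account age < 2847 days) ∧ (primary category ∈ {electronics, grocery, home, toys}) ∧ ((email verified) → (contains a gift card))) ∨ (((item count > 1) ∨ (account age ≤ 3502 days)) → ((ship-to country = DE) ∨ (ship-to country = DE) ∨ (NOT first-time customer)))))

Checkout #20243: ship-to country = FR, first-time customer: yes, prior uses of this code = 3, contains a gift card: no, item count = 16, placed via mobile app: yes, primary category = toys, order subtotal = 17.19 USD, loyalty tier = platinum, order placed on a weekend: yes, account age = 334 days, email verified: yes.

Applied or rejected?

Atomic conditions:
  loyalty tier = bronze: platinum == bronze is false
  placed via mobile app: yes → true
  order subtotal > 613.06 USD: 17.19 > 613.06 is false
  loyalty tier ∈ {bronze, none, platinum}: platinum is in the set → true
  ship-to country = UK: FR == UK is false
  prior uses of this code < 1: 3 < 1 is false
  order placed on a weekend: yes → true
  first-time customer: yes → true
  email verified: yes → true
  account age < 2847 days: 334 < 2847 is true
  primary category ∈ {electronics, grocery, home, toys}: toys is in the set → true
  contains a gift card: no → false
  item count > 1: 16 > 1 is true
  account age ≤ 3502 days: 334 ≤ 3502 is true
  ship-to country = DE: FR == DE is false
  NOT first-time customer: yes → false
Combine:
[1.1.3.1] false AND true = false
[1.1.3] NOT false = true
[1.1] false AND true AND true = false
[1.2.1] false OR false = false
[1.2.2.1.2] true AND true = true
[1.2.2.1] true OR true = true
[1.2.2] NOT true = false
[1.2] false → false (antecedent false ⇒ implication holds) = true
[1] false OR true = true
[2.1.1.3] true → false = false
[2.1.1] true AND true AND false = false
[2.1.2.1] true OR true = true
[2.1.2.2] false OR false OR false = false
[2.1.2] true → false = false
[2.1] false OR false = false
[2] NOT false = true
[root] true AND true = true
Overall: true → applied

Applied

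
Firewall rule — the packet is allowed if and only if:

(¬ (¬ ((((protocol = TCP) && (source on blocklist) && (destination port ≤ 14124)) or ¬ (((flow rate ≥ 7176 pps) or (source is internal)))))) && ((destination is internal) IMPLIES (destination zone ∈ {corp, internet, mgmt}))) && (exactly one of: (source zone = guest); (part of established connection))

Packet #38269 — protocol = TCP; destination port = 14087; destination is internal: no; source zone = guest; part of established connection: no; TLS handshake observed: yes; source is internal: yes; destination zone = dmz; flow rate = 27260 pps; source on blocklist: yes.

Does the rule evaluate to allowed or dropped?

Allowed

Atomic conditions:
  protocol = TCP: TCP == TCP is true
  source on blocklist: yes → true
  destination port ≤ 14124: 14087 ≤ 14124 is true
  flow rate ≥ 7176 pps: 27260 ≥ 7176 is true
  source is internal: yes → true
  destination is internal: no → false
  destination zone ∈ {corp, internet, mgmt}: dmz is not in the set → false
  source zone = guest: guest == guest is true
  part of established connection: no → false
Combine:
[1.1.1.1.1] true AND true AND true = true
[1.1.1.1.2.1] true OR true = true
[1.1.1.1.2] NOT true = false
[1.1.1.1] true OR false = true
[1.1.1] NOT true = false
[1.1] NOT false = true
[1.2] false → false (antecedent false ⇒ implication holds) = true
[1] true AND true = true
[2] exactly-one(true, false) = true
[root] true AND true = true
Overall: true → allowed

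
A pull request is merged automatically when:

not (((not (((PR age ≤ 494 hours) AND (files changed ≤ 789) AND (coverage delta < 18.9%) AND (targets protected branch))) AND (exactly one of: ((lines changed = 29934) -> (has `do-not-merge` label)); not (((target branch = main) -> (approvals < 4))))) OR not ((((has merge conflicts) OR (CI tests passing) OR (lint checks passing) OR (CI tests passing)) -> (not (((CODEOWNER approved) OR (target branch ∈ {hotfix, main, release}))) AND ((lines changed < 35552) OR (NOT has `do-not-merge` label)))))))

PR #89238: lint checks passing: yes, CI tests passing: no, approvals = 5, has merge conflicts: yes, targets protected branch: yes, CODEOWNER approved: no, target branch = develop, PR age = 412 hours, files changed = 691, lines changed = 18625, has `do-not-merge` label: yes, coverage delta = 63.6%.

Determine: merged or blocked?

Atomic conditions:
  PR age ≤ 494 hours: 412 ≤ 494 is true
  files changed ≤ 789: 691 ≤ 789 is true
  coverage delta < 18.9%: 63.6 < 18.9 is false
  targets protected branch: yes → true
  lines changed = 29934: 18625 == 29934 is false
  has `do-not-merge` label: yes → true
  target branch = main: develop == main is false
  approvals < 4: 5 < 4 is false
  has merge conflicts: yes → true
  CI tests passing: no → false
  lint checks passing: yes → true
  CODEOWNER approved: no → false
  target branch ∈ {hotfix, main, release}: develop is not in the set → false
  lines changed < 35552: 18625 < 35552 is true
  NOT has `do-not-merge` label: yes → false
Combine:
[1.1.1.1] true AND true AND false AND true = false
[1.1.1] NOT false = true
[1.1.2.1] false → true (antecedent false ⇒ implication holds) = true
[1.1.2.2.1] false → false (antecedent false ⇒ implication holds) = true
[1.1.2.2] NOT true = false
[1.1.2] exactly-one(true, false) = true
[1.1] true AND true = true
[1.2.1.1] true OR false OR true OR false = true
[1.2.1.2.1.1] false OR false = false
[1.2.1.2.1] NOT false = true
[1.2.1.2.2] true OR false = true
[1.2.1.2] true AND true = true
[1.2.1] true → true = true
[1.2] NOT true = false
[1] true OR false = true
[root] NOT true = false
Overall: false → blocked

Blocked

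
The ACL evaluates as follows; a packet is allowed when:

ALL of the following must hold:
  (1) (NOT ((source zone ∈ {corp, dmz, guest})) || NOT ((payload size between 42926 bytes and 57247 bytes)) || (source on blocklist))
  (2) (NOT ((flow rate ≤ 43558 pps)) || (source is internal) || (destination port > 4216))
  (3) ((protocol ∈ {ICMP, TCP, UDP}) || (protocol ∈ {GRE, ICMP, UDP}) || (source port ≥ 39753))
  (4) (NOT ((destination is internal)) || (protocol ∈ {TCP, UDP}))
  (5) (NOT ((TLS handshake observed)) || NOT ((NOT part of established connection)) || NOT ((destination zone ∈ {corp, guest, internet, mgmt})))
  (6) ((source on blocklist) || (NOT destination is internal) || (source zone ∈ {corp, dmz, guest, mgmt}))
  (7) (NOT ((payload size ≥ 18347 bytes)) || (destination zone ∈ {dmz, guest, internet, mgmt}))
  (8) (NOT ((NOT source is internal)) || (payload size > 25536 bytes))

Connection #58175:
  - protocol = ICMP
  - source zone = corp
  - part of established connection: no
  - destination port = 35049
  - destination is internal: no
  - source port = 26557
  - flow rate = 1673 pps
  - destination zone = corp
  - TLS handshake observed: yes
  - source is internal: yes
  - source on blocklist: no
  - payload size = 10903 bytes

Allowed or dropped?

Dropped

Atomic conditions:
  source zone ∈ {corp, dmz, guest}: corp is in the set → true
  payload size between 42926 bytes and 57247 bytes: 10903 in [42926, 57247] is false
  source on blocklist: no → false
  flow rate ≤ 43558 pps: 1673 ≤ 43558 is true
  source is internal: yes → true
  destination port > 4216: 35049 > 4216 is true
  protocol ∈ {ICMP, TCP, UDP}: ICMP is in the set → true
  protocol ∈ {GRE, ICMP, UDP}: ICMP is in the set → true
  source port ≥ 39753: 26557 ≥ 39753 is false
  destination is internal: no → false
  protocol ∈ {TCP, UDP}: ICMP is not in the set → false
  TLS handshake observed: yes → true
  NOT part of established connection: no → true
  destination zone ∈ {corp, guest, internet, mgmt}: corp is in the set → true
  NOT destination is internal: no → true
  source zone ∈ {corp, dmz, guest, mgmt}: corp is in the set → true
  payload size ≥ 18347 bytes: 10903 ≥ 18347 is false
  destination zone ∈ {dmz, guest, internet, mgmt}: corp is not in the set → false
  NOT source is internal: yes → false
  payload size > 25536 bytes: 10903 > 25536 is false
Combine:
[1.1] NOT true = false
[1.2] NOT false = true
[1] false OR true OR false = true
[2.1] NOT true = false
[2] false OR true OR true = true
[3] true OR true OR false = true
[4.1] NOT false = true
[4] true OR false = true
[5.1] NOT true = false
[5.2] NOT true = false
[5.3] NOT true = false
[5] false OR false OR false = false
[6] false OR true OR true = true
[7.1] NOT false = true
[7] true OR false = true
[8.1] NOT false = true
[8] true OR false = true
[root] true AND true AND true AND true AND false AND true AND true AND true = false
Overall: false → dropped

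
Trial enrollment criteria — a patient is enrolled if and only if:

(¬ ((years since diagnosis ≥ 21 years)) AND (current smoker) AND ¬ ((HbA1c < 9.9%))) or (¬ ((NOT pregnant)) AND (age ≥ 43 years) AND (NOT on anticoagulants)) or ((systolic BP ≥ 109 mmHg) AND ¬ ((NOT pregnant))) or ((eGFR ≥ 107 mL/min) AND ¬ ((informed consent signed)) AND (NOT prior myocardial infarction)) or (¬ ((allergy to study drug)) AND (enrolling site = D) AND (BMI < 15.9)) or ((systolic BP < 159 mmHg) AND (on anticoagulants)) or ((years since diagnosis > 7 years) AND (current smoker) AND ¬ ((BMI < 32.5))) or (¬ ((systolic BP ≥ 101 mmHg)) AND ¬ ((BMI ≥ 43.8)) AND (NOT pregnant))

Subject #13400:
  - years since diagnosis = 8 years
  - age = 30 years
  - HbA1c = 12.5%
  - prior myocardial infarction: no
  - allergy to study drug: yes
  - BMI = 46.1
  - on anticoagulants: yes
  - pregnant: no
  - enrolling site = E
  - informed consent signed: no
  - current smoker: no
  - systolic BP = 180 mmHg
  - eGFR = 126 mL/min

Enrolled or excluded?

Atomic conditions:
  years since diagnosis ≥ 21 years: 8 ≥ 21 is false
  current smoker: no → false
  HbA1c < 9.9%: 12.5 < 9.9 is false
  NOT pregnant: no → true
  age ≥ 43 years: 30 ≥ 43 is false
  NOT on anticoagulants: yes → false
  systolic BP ≥ 109 mmHg: 180 ≥ 109 is true
  eGFR ≥ 107 mL/min: 126 ≥ 107 is true
  informed consent signed: no → false
  NOT prior myocardial infarction: no → true
  allergy to study drug: yes → true
  enrolling site = D: E == D is false
  BMI < 15.9: 46.1 < 15.9 is false
  systolic BP < 159 mmHg: 180 < 159 is false
  on anticoagulants: yes → true
  years since diagnosis > 7 years: 8 > 7 is true
  BMI < 32.5: 46.1 < 32.5 is false
  systolic BP ≥ 101 mmHg: 180 ≥ 101 is true
  BMI ≥ 43.8: 46.1 ≥ 43.8 is true
Combine:
[1.1] NOT false = true
[1.3] NOT false = true
[1] true AND false AND true = false
[2.1] NOT true = false
[2] false AND false AND false = false
[3.2] NOT true = false
[3] true AND false = false
[4.2] NOT false = true
[4] true AND true AND true = true
[5.1] NOT true = false
[5] false AND false AND false = false
[6] false AND true = false
[7.3] NOT false = true
[7] true AND false AND true = false
[8.1] NOT true = false
[8.2] NOT true = false
[8] false AND false AND true = false
[root] false OR false OR false OR true OR false OR false OR false OR false = true
Overall: true → enrolled

Enrolled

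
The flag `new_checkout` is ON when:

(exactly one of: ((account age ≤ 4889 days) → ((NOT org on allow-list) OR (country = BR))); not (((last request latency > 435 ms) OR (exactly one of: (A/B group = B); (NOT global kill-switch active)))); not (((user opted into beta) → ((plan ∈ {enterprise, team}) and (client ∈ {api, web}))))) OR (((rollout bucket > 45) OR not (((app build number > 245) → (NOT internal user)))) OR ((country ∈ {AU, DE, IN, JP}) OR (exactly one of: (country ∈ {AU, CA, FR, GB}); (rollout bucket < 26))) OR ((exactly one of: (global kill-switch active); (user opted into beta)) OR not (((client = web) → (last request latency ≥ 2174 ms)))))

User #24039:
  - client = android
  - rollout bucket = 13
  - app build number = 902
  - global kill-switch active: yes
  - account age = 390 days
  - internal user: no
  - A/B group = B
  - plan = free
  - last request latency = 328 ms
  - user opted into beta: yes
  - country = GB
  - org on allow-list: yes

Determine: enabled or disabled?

Enabled

Atomic conditions:
  account age ≤ 4889 days: 390 ≤ 4889 is true
  NOT org on allow-list: yes → false
  country = BR: GB == BR is false
  last request latency > 435 ms: 328 > 435 is false
  A/B group = B: B == B is true
  NOT global kill-switch active: yes → false
  user opted into beta: yes → true
  plan ∈ {enterprise, team}: free is not in the set → false
  client ∈ {api, web}: android is not in the set → false
  rollout bucket > 45: 13 > 45 is false
  app build number > 245: 902 > 245 is true
  NOT internal user: no → true
  country ∈ {AU, DE, IN, JP}: GB is not in the set → false
  country ∈ {AU, CA, FR, GB}: GB is in the set → true
  rollout bucket < 26: 13 < 26 is true
  global kill-switch active: yes → true
  client = web: android == web is false
  last request latency ≥ 2174 ms: 328 ≥ 2174 is false
Combine:
[1.1.2] false OR false = false
[1.1] true → false = false
[1.2.1.2] exactly-one(true, false) = true
[1.2.1] false OR true = true
[1.2] NOT true = false
[1.3.1.2] false AND false = false
[1.3.1] true → false = false
[1.3] NOT false = true
[1] exactly-one(false, false, true) = true
[2.1.2.1] true → true = true
[2.1.2] NOT true = false
[2.1] false OR false = false
[2.2.2] exactly-one(true, true) = false
[2.2] false OR false = false
[2.3.1] exactly-one(true, true) = false
[2.3.2.1] false → false (antecedent false ⇒ implication holds) = true
[2.3.2] NOT true = false
[2.3] false OR false = false
[2] false OR false OR false = false
[root] true OR false = true
Overall: true → enabled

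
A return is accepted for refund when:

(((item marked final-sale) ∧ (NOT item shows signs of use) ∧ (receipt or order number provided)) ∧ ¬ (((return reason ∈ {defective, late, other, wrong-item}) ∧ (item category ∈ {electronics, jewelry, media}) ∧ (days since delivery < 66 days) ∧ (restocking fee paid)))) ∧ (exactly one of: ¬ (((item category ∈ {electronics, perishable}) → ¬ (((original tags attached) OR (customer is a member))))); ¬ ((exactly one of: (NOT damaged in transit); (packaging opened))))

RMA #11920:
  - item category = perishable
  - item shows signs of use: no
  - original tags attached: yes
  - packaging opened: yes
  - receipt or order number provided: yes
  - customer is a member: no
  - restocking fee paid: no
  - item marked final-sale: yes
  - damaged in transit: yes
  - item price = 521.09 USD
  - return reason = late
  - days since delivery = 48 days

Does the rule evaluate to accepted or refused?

Accepted

Atomic conditions:
  item marked final-sale: yes → true
  NOT item shows signs of use: no → true
  receipt or order number provided: yes → true
  return reason ∈ {defective, late, other, wrong-item}: late is in the set → true
  item category ∈ {electronics, jewelry, media}: perishable is not in the set → false
  days since delivery < 66 days: 48 < 66 is true
  restocking fee paid: no → false
  item category ∈ {electronics, perishable}: perishable is in the set → true
  original tags attached: yes → true
  customer is a member: no → false
  NOT damaged in transit: yes → false
  packaging opened: yes → true
Combine:
[1.1] true AND true AND true = true
[1.2.1] true AND false AND true AND false = false
[1.2] NOT false = true
[1] true AND true = true
[2.1.1.2.1] true OR false = true
[2.1.1.2] NOT true = false
[2.1.1] true → false = false
[2.1] NOT false = true
[2.2.1] exactly-one(false, true) = true
[2.2] NOT true = false
[2] exactly-one(true, false) = true
[root] true AND true = true
Overall: true → accepted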